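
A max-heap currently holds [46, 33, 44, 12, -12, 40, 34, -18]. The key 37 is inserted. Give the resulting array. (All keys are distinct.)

append 37 at index 8 → [46, 33, 44, 12, -12, 40, 34, -18, 37]
37 > parent 12 at index 3, swap → [46, 33, 44, 37, -12, 40, 34, -18, 12]
37 > parent 33 at index 1, swap → [46, 37, 44, 33, -12, 40, 34, -18, 12]

[46, 37, 44, 33, -12, 40, 34, -18, 12]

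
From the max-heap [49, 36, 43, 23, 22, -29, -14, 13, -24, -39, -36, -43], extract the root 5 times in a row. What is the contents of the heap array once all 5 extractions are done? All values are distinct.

[13, -24, -14, -36, -39, -29, -43]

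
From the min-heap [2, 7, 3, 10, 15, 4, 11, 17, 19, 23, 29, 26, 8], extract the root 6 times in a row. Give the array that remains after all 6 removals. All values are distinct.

[11, 15, 23, 17, 19, 26, 29]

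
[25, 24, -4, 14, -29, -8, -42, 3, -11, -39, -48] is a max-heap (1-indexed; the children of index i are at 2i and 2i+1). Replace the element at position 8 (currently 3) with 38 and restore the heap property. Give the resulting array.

set index 8 from 3 to 38 → [25, 24, -4, 14, -29, -8, -42, 38, -11, -39, -48]
38 > parent 14 at index 4, swap → [25, 24, -4, 38, -29, -8, -42, 14, -11, -39, -48]
38 > parent 24 at index 2, swap → [25, 38, -4, 24, -29, -8, -42, 14, -11, -39, -48]
38 > parent 25 at index 1, swap → [38, 25, -4, 24, -29, -8, -42, 14, -11, -39, -48]

[38, 25, -4, 24, -29, -8, -42, 14, -11, -39, -48]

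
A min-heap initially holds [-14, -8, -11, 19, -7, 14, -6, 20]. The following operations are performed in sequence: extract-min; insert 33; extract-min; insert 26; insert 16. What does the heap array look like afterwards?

[-8, -7, -6, 16, 33, 14, 20, 26, 19]

extract-min → returns -14:
  remove root -14; move last element 20 to root → [20, -8, -11, 19, -7, 14, -6]
  20 vs smaller child -11 at index 2, swap → [-11, -8, 20, 19, -7, 14, -6]
  20 vs smaller child -6 at index 6, swap → [-11, -8, -6, 19, -7, 14, 20]
insert 33:
  append 33 at index 7 → [-11, -8, -6, 19, -7, 14, 20, 33] (no swap needed)
extract-min → returns -11:
  remove root -11; move last element 33 to root → [33, -8, -6, 19, -7, 14, 20]
  33 vs smaller child -8 at index 1, swap → [-8, 33, -6, 19, -7, 14, 20]
  33 vs smaller child -7 at index 4, swap → [-8, -7, -6, 19, 33, 14, 20]
insert 26:
  append 26 at index 7 → [-8, -7, -6, 19, 33, 14, 20, 26] (no swap needed)
insert 16:
  append 16 at index 8 → [-8, -7, -6, 19, 33, 14, 20, 26, 16]
  16 < parent 19 at index 3, swap → [-8, -7, -6, 16, 33, 14, 20, 26, 19]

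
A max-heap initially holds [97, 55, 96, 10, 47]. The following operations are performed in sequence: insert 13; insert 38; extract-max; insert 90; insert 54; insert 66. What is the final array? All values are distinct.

[96, 66, 90, 55, 47, 13, 38, 10, 54]

insert 13:
  append 13 at index 5 → [97, 55, 96, 10, 47, 13] (no swap needed)
insert 38:
  append 38 at index 6 → [97, 55, 96, 10, 47, 13, 38] (no swap needed)
extract-max → returns 97:
  remove root 97; move last element 38 to root → [38, 55, 96, 10, 47, 13]
  38 vs larger child 96 at index 2, swap → [96, 55, 38, 10, 47, 13]
insert 90:
  append 90 at index 6 → [96, 55, 38, 10, 47, 13, 90]
  90 > parent 38 at index 2, swap → [96, 55, 90, 10, 47, 13, 38]
insert 54:
  append 54 at index 7 → [96, 55, 90, 10, 47, 13, 38, 54]
  54 > parent 10 at index 3, swap → [96, 55, 90, 54, 47, 13, 38, 10]
insert 66:
  append 66 at index 8 → [96, 55, 90, 54, 47, 13, 38, 10, 66]
  66 > parent 54 at index 3, swap → [96, 55, 90, 66, 47, 13, 38, 10, 54]
  66 > parent 55 at index 1, swap → [96, 66, 90, 55, 47, 13, 38, 10, 54]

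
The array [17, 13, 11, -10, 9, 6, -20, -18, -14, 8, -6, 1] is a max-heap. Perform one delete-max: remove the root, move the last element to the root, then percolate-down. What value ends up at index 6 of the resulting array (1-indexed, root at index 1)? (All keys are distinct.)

6

remove root 17; move last element 1 to root → [1, 13, 11, -10, 9, 6, -20, -18, -14, 8, -6]
1 vs larger child 13 at index 2, swap → [13, 1, 11, -10, 9, 6, -20, -18, -14, 8, -6]
1 vs larger child 9 at index 5, swap → [13, 9, 11, -10, 1, 6, -20, -18, -14, 8, -6]
1 vs larger child 8 at index 10, swap → [13, 9, 11, -10, 8, 6, -20, -18, -14, 1, -6]
resulting array: [13, 9, 11, -10, 8, 6, -20, -18, -14, 1, -6]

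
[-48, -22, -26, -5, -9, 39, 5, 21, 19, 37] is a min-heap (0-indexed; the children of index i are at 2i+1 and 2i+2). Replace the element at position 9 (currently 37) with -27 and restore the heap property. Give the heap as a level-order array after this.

set index 9 from 37 to -27 → [-48, -22, -26, -5, -9, 39, 5, 21, 19, -27]
-27 < parent -9 at index 4, swap → [-48, -22, -26, -5, -27, 39, 5, 21, 19, -9]
-27 < parent -22 at index 1, swap → [-48, -27, -26, -5, -22, 39, 5, 21, 19, -9]

[-48, -27, -26, -5, -22, 39, 5, 21, 19, -9]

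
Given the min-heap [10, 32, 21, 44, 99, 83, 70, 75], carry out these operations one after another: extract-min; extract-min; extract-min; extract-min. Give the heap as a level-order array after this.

extract-min → returns 10:
  remove root 10; move last element 75 to root → [75, 32, 21, 44, 99, 83, 70]
  75 vs smaller child 21 at index 2, swap → [21, 32, 75, 44, 99, 83, 70]
  75 vs smaller child 70 at index 6, swap → [21, 32, 70, 44, 99, 83, 75]
extract-min → returns 21:
  remove root 21; move last element 75 to root → [75, 32, 70, 44, 99, 83]
  75 vs smaller child 32 at index 1, swap → [32, 75, 70, 44, 99, 83]
  75 vs smaller child 44 at index 3, swap → [32, 44, 70, 75, 99, 83]
extract-min → returns 32:
  remove root 32; move last element 83 to root → [83, 44, 70, 75, 99]
  83 vs smaller child 44 at index 1, swap → [44, 83, 70, 75, 99]
  83 vs smaller child 75 at index 3, swap → [44, 75, 70, 83, 99]
extract-min → returns 44:
  remove root 44; move last element 99 to root → [99, 75, 70, 83]
  99 vs smaller child 70 at index 2, swap → [70, 75, 99, 83]

[70, 75, 99, 83]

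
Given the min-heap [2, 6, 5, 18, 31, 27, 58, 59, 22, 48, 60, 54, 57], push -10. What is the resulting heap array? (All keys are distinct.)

append -10 at index 13 → [2, 6, 5, 18, 31, 27, 58, 59, 22, 48, 60, 54, 57, -10]
-10 < parent 58 at index 6, swap → [2, 6, 5, 18, 31, 27, -10, 59, 22, 48, 60, 54, 57, 58]
-10 < parent 5 at index 2, swap → [2, 6, -10, 18, 31, 27, 5, 59, 22, 48, 60, 54, 57, 58]
-10 < parent 2 at index 0, swap → [-10, 6, 2, 18, 31, 27, 5, 59, 22, 48, 60, 54, 57, 58]

[-10, 6, 2, 18, 31, 27, 5, 59, 22, 48, 60, 54, 57, 58]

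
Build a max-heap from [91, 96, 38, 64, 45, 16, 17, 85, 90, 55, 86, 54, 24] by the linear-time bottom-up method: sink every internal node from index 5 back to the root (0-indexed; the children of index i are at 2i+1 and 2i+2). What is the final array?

sift down from index 5:
  16 vs larger child 54 at index 11, swap → [91, 96, 38, 64, 45, 54, 17, 85, 90, 55, 86, 16, 24]
sift down from index 4:
  45 vs larger child 86 at index 10, swap → [91, 96, 38, 64, 86, 54, 17, 85, 90, 55, 45, 16, 24]
sift down from index 3:
  64 vs larger child 90 at index 8, swap → [91, 96, 38, 90, 86, 54, 17, 85, 64, 55, 45, 16, 24]
sift down from index 2:
  38 vs larger child 54 at index 5, swap → [91, 96, 54, 90, 86, 38, 17, 85, 64, 55, 45, 16, 24]
sift down from index 1: already satisfies heap property
sift down from index 0:
  91 vs larger child 96 at index 1, swap → [96, 91, 54, 90, 86, 38, 17, 85, 64, 55, 45, 16, 24]

[96, 91, 54, 90, 86, 38, 17, 85, 64, 55, 45, 16, 24]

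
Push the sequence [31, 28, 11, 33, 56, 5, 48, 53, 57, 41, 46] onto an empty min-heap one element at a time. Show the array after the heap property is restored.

Insert 31:
  append 31 at index 0 → [31] (no swap needed)
Insert 28:
  append 28 at index 1 → [31, 28]
  28 < parent 31 at index 0, swap → [28, 31]
Insert 11:
  append 11 at index 2 → [28, 31, 11]
  11 < parent 28 at index 0, swap → [11, 31, 28]
Insert 33:
  append 33 at index 3 → [11, 31, 28, 33] (no swap needed)
Insert 56:
  append 56 at index 4 → [11, 31, 28, 33, 56] (no swap needed)
Insert 5:
  append 5 at index 5 → [11, 31, 28, 33, 56, 5]
  5 < parent 28 at index 2, swap → [11, 31, 5, 33, 56, 28]
  5 < parent 11 at index 0, swap → [5, 31, 11, 33, 56, 28]
Insert 48:
  append 48 at index 6 → [5, 31, 11, 33, 56, 28, 48] (no swap needed)
Insert 53:
  append 53 at index 7 → [5, 31, 11, 33, 56, 28, 48, 53] (no swap needed)
Insert 57:
  append 57 at index 8 → [5, 31, 11, 33, 56, 28, 48, 53, 57] (no swap needed)
Insert 41:
  append 41 at index 9 → [5, 31, 11, 33, 56, 28, 48, 53, 57, 41]
  41 < parent 56 at index 4, swap → [5, 31, 11, 33, 41, 28, 48, 53, 57, 56]
Insert 46:
  append 46 at index 10 → [5, 31, 11, 33, 41, 28, 48, 53, 57, 56, 46] (no swap needed)

[5, 31, 11, 33, 41, 28, 48, 53, 57, 56, 46]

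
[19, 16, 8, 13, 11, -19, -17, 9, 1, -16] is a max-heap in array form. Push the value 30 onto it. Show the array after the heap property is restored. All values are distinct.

[30, 19, 8, 13, 16, -19, -17, 9, 1, -16, 11]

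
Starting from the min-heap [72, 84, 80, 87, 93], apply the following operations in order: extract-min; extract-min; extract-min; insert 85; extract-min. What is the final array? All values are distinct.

[87, 93]

extract-min → returns 72:
  remove root 72; move last element 93 to root → [93, 84, 80, 87]
  93 vs smaller child 80 at index 2, swap → [80, 84, 93, 87]
extract-min → returns 80:
  remove root 80; move last element 87 to root → [87, 84, 93]
  87 vs smaller child 84 at index 1, swap → [84, 87, 93]
extract-min → returns 84:
  remove root 84; move last element 93 to root → [93, 87]
  93 vs only child 87 at index 1, swap → [87, 93]
insert 85:
  append 85 at index 2 → [87, 93, 85]
  85 < parent 87 at index 0, swap → [85, 93, 87]
extract-min → returns 85:
  remove root 85; move last element 87 to root → [87, 93] (no swap needed)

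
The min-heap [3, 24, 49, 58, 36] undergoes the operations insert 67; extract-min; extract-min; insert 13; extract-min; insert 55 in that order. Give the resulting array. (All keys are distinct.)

insert 67:
  append 67 at index 5 → [3, 24, 49, 58, 36, 67] (no swap needed)
extract-min → returns 3:
  remove root 3; move last element 67 to root → [67, 24, 49, 58, 36]
  67 vs smaller child 24 at index 1, swap → [24, 67, 49, 58, 36]
  67 vs smaller child 36 at index 4, swap → [24, 36, 49, 58, 67]
extract-min → returns 24:
  remove root 24; move last element 67 to root → [67, 36, 49, 58]
  67 vs smaller child 36 at index 1, swap → [36, 67, 49, 58]
  67 vs only child 58 at index 3, swap → [36, 58, 49, 67]
insert 13:
  append 13 at index 4 → [36, 58, 49, 67, 13]
  13 < parent 58 at index 1, swap → [36, 13, 49, 67, 58]
  13 < parent 36 at index 0, swap → [13, 36, 49, 67, 58]
extract-min → returns 13:
  remove root 13; move last element 58 to root → [58, 36, 49, 67]
  58 vs smaller child 36 at index 1, swap → [36, 58, 49, 67]
insert 55:
  append 55 at index 4 → [36, 58, 49, 67, 55]
  55 < parent 58 at index 1, swap → [36, 55, 49, 67, 58]

[36, 55, 49, 67, 58]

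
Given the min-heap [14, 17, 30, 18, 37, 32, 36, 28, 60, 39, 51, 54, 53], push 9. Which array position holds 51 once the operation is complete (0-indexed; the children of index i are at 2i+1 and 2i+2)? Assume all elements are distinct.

10

append 9 at index 13 → [14, 17, 30, 18, 37, 32, 36, 28, 60, 39, 51, 54, 53, 9]
9 < parent 36 at index 6, swap → [14, 17, 30, 18, 37, 32, 9, 28, 60, 39, 51, 54, 53, 36]
9 < parent 30 at index 2, swap → [14, 17, 9, 18, 37, 32, 30, 28, 60, 39, 51, 54, 53, 36]
9 < parent 14 at index 0, swap → [9, 17, 14, 18, 37, 32, 30, 28, 60, 39, 51, 54, 53, 36]
resulting array: [9, 17, 14, 18, 37, 32, 30, 28, 60, 39, 51, 54, 53, 36]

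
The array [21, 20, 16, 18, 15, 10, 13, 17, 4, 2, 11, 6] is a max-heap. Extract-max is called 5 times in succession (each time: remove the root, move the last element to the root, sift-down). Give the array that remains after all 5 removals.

extract-max #1 returns 21:
  remove root 21; move last element 6 to root → [6, 20, 16, 18, 15, 10, 13, 17, 4, 2, 11]
  6 vs larger child 20 at index 1, swap → [20, 6, 16, 18, 15, 10, 13, 17, 4, 2, 11]
  6 vs larger child 18 at index 3, swap → [20, 18, 16, 6, 15, 10, 13, 17, 4, 2, 11]
  6 vs larger child 17 at index 7, swap → [20, 18, 16, 17, 15, 10, 13, 6, 4, 2, 11]
extract-max #2 returns 20:
  remove root 20; move last element 11 to root → [11, 18, 16, 17, 15, 10, 13, 6, 4, 2]
  11 vs larger child 18 at index 1, swap → [18, 11, 16, 17, 15, 10, 13, 6, 4, 2]
  11 vs larger child 17 at index 3, swap → [18, 17, 16, 11, 15, 10, 13, 6, 4, 2]
extract-max #3 returns 18:
  remove root 18; move last element 2 to root → [2, 17, 16, 11, 15, 10, 13, 6, 4]
  2 vs larger child 17 at index 1, swap → [17, 2, 16, 11, 15, 10, 13, 6, 4]
  2 vs larger child 15 at index 4, swap → [17, 15, 16, 11, 2, 10, 13, 6, 4]
extract-max #4 returns 17:
  remove root 17; move last element 4 to root → [4, 15, 16, 11, 2, 10, 13, 6]
  4 vs larger child 16 at index 2, swap → [16, 15, 4, 11, 2, 10, 13, 6]
  4 vs larger child 13 at index 6, swap → [16, 15, 13, 11, 2, 10, 4, 6]
extract-max #5 returns 16:
  remove root 16; move last element 6 to root → [6, 15, 13, 11, 2, 10, 4]
  6 vs larger child 15 at index 1, swap → [15, 6, 13, 11, 2, 10, 4]
  6 vs larger child 11 at index 3, swap → [15, 11, 13, 6, 2, 10, 4]

[15, 11, 13, 6, 2, 10, 4]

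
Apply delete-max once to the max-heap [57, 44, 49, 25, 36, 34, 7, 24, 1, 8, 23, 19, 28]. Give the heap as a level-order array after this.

remove root 57; move last element 28 to root → [28, 44, 49, 25, 36, 34, 7, 24, 1, 8, 23, 19]
28 vs larger child 49 at index 2, swap → [49, 44, 28, 25, 36, 34, 7, 24, 1, 8, 23, 19]
28 vs larger child 34 at index 5, swap → [49, 44, 34, 25, 36, 28, 7, 24, 1, 8, 23, 19]

[49, 44, 34, 25, 36, 28, 7, 24, 1, 8, 23, 19]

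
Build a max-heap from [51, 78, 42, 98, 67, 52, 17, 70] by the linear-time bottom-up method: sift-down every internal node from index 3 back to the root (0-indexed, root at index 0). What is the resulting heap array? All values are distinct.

sift down from index 3: already satisfies heap property
sift down from index 2:
  42 vs larger child 52 at index 5, swap → [51, 78, 52, 98, 67, 42, 17, 70]
sift down from index 1:
  78 vs larger child 98 at index 3, swap → [51, 98, 52, 78, 67, 42, 17, 70]
sift down from index 0:
  51 vs larger child 98 at index 1, swap → [98, 51, 52, 78, 67, 42, 17, 70]
  51 vs larger child 78 at index 3, swap → [98, 78, 52, 51, 67, 42, 17, 70]
  51 vs only child 70 at index 7, swap → [98, 78, 52, 70, 67, 42, 17, 51]

[98, 78, 52, 70, 67, 42, 17, 51]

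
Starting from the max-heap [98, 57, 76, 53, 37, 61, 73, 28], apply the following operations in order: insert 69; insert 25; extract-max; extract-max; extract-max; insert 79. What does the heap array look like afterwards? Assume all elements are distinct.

[79, 69, 61, 57, 37, 53, 25, 28]

insert 69:
  append 69 at index 8 → [98, 57, 76, 53, 37, 61, 73, 28, 69]
  69 > parent 53 at index 3, swap → [98, 57, 76, 69, 37, 61, 73, 28, 53]
  69 > parent 57 at index 1, swap → [98, 69, 76, 57, 37, 61, 73, 28, 53]
insert 25:
  append 25 at index 9 → [98, 69, 76, 57, 37, 61, 73, 28, 53, 25] (no swap needed)
extract-max → returns 98:
  remove root 98; move last element 25 to root → [25, 69, 76, 57, 37, 61, 73, 28, 53]
  25 vs larger child 76 at index 2, swap → [76, 69, 25, 57, 37, 61, 73, 28, 53]
  25 vs larger child 73 at index 6, swap → [76, 69, 73, 57, 37, 61, 25, 28, 53]
extract-max → returns 76:
  remove root 76; move last element 53 to root → [53, 69, 73, 57, 37, 61, 25, 28]
  53 vs larger child 73 at index 2, swap → [73, 69, 53, 57, 37, 61, 25, 28]
  53 vs larger child 61 at index 5, swap → [73, 69, 61, 57, 37, 53, 25, 28]
extract-max → returns 73:
  remove root 73; move last element 28 to root → [28, 69, 61, 57, 37, 53, 25]
  28 vs larger child 69 at index 1, swap → [69, 28, 61, 57, 37, 53, 25]
  28 vs larger child 57 at index 3, swap → [69, 57, 61, 28, 37, 53, 25]
insert 79:
  append 79 at index 7 → [69, 57, 61, 28, 37, 53, 25, 79]
  79 > parent 28 at index 3, swap → [69, 57, 61, 79, 37, 53, 25, 28]
  79 > parent 57 at index 1, swap → [69, 79, 61, 57, 37, 53, 25, 28]
  79 > parent 69 at index 0, swap → [79, 69, 61, 57, 37, 53, 25, 28]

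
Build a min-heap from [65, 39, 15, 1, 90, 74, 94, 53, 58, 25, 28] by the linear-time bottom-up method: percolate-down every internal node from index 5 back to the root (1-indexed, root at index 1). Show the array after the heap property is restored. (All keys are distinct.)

sift down from index 5:
  90 vs smaller child 25 at index 10, swap → [65, 39, 15, 1, 25, 74, 94, 53, 58, 90, 28]
sift down from index 4: already satisfies heap property
sift down from index 3: already satisfies heap property
sift down from index 2:
  39 vs smaller child 1 at index 4, swap → [65, 1, 15, 39, 25, 74, 94, 53, 58, 90, 28]
sift down from index 1:
  65 vs smaller child 1 at index 2, swap → [1, 65, 15, 39, 25, 74, 94, 53, 58, 90, 28]
  65 vs smaller child 25 at index 5, swap → [1, 25, 15, 39, 65, 74, 94, 53, 58, 90, 28]
  65 vs smaller child 28 at index 11, swap → [1, 25, 15, 39, 28, 74, 94, 53, 58, 90, 65]

[1, 25, 15, 39, 28, 74, 94, 53, 58, 90, 65]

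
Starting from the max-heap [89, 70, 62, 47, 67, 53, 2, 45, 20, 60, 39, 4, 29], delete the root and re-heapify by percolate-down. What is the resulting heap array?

remove root 89; move last element 29 to root → [29, 70, 62, 47, 67, 53, 2, 45, 20, 60, 39, 4]
29 vs larger child 70 at index 1, swap → [70, 29, 62, 47, 67, 53, 2, 45, 20, 60, 39, 4]
29 vs larger child 67 at index 4, swap → [70, 67, 62, 47, 29, 53, 2, 45, 20, 60, 39, 4]
29 vs larger child 60 at index 9, swap → [70, 67, 62, 47, 60, 53, 2, 45, 20, 29, 39, 4]

[70, 67, 62, 47, 60, 53, 2, 45, 20, 29, 39, 4]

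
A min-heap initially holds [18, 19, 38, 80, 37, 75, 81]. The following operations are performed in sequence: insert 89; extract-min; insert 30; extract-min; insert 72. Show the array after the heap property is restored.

[30, 37, 38, 72, 89, 75, 81, 80]

insert 89:
  append 89 at index 7 → [18, 19, 38, 80, 37, 75, 81, 89] (no swap needed)
extract-min → returns 18:
  remove root 18; move last element 89 to root → [89, 19, 38, 80, 37, 75, 81]
  89 vs smaller child 19 at index 1, swap → [19, 89, 38, 80, 37, 75, 81]
  89 vs smaller child 37 at index 4, swap → [19, 37, 38, 80, 89, 75, 81]
insert 30:
  append 30 at index 7 → [19, 37, 38, 80, 89, 75, 81, 30]
  30 < parent 80 at index 3, swap → [19, 37, 38, 30, 89, 75, 81, 80]
  30 < parent 37 at index 1, swap → [19, 30, 38, 37, 89, 75, 81, 80]
extract-min → returns 19:
  remove root 19; move last element 80 to root → [80, 30, 38, 37, 89, 75, 81]
  80 vs smaller child 30 at index 1, swap → [30, 80, 38, 37, 89, 75, 81]
  80 vs smaller child 37 at index 3, swap → [30, 37, 38, 80, 89, 75, 81]
insert 72:
  append 72 at index 7 → [30, 37, 38, 80, 89, 75, 81, 72]
  72 < parent 80 at index 3, swap → [30, 37, 38, 72, 89, 75, 81, 80]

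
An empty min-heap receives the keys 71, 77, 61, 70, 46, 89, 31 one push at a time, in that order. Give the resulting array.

Insert 71:
  append 71 at index 0 → [71] (no swap needed)
Insert 77:
  append 77 at index 1 → [71, 77] (no swap needed)
Insert 61:
  append 61 at index 2 → [71, 77, 61]
  61 < parent 71 at index 0, swap → [61, 77, 71]
Insert 70:
  append 70 at index 3 → [61, 77, 71, 70]
  70 < parent 77 at index 1, swap → [61, 70, 71, 77]
Insert 46:
  append 46 at index 4 → [61, 70, 71, 77, 46]
  46 < parent 70 at index 1, swap → [61, 46, 71, 77, 70]
  46 < parent 61 at index 0, swap → [46, 61, 71, 77, 70]
Insert 89:
  append 89 at index 5 → [46, 61, 71, 77, 70, 89] (no swap needed)
Insert 31:
  append 31 at index 6 → [46, 61, 71, 77, 70, 89, 31]
  31 < parent 71 at index 2, swap → [46, 61, 31, 77, 70, 89, 71]
  31 < parent 46 at index 0, swap → [31, 61, 46, 77, 70, 89, 71]

[31, 61, 46, 77, 70, 89, 71]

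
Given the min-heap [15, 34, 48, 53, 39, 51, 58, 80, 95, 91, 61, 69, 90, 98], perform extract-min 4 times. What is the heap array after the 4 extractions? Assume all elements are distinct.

extract-min #1 returns 15:
  remove root 15; move last element 98 to root → [98, 34, 48, 53, 39, 51, 58, 80, 95, 91, 61, 69, 90]
  98 vs smaller child 34 at index 1, swap → [34, 98, 48, 53, 39, 51, 58, 80, 95, 91, 61, 69, 90]
  98 vs smaller child 39 at index 4, swap → [34, 39, 48, 53, 98, 51, 58, 80, 95, 91, 61, 69, 90]
  98 vs smaller child 61 at index 10, swap → [34, 39, 48, 53, 61, 51, 58, 80, 95, 91, 98, 69, 90]
extract-min #2 returns 34:
  remove root 34; move last element 90 to root → [90, 39, 48, 53, 61, 51, 58, 80, 95, 91, 98, 69]
  90 vs smaller child 39 at index 1, swap → [39, 90, 48, 53, 61, 51, 58, 80, 95, 91, 98, 69]
  90 vs smaller child 53 at index 3, swap → [39, 53, 48, 90, 61, 51, 58, 80, 95, 91, 98, 69]
  90 vs smaller child 80 at index 7, swap → [39, 53, 48, 80, 61, 51, 58, 90, 95, 91, 98, 69]
extract-min #3 returns 39:
  remove root 39; move last element 69 to root → [69, 53, 48, 80, 61, 51, 58, 90, 95, 91, 98]
  69 vs smaller child 48 at index 2, swap → [48, 53, 69, 80, 61, 51, 58, 90, 95, 91, 98]
  69 vs smaller child 51 at index 5, swap → [48, 53, 51, 80, 61, 69, 58, 90, 95, 91, 98]
extract-min #4 returns 48:
  remove root 48; move last element 98 to root → [98, 53, 51, 80, 61, 69, 58, 90, 95, 91]
  98 vs smaller child 51 at index 2, swap → [51, 53, 98, 80, 61, 69, 58, 90, 95, 91]
  98 vs smaller child 58 at index 6, swap → [51, 53, 58, 80, 61, 69, 98, 90, 95, 91]

[51, 53, 58, 80, 61, 69, 98, 90, 95, 91]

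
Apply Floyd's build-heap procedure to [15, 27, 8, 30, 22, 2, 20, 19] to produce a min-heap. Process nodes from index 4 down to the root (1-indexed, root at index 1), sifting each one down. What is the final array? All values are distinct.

sift down from index 4:
  30 vs only child 19 at index 8, swap → [15, 27, 8, 19, 22, 2, 20, 30]
sift down from index 3:
  8 vs smaller child 2 at index 6, swap → [15, 27, 2, 19, 22, 8, 20, 30]
sift down from index 2:
  27 vs smaller child 19 at index 4, swap → [15, 19, 2, 27, 22, 8, 20, 30]
sift down from index 1:
  15 vs smaller child 2 at index 3, swap → [2, 19, 15, 27, 22, 8, 20, 30]
  15 vs smaller child 8 at index 6, swap → [2, 19, 8, 27, 22, 15, 20, 30]

[2, 19, 8, 27, 22, 15, 20, 30]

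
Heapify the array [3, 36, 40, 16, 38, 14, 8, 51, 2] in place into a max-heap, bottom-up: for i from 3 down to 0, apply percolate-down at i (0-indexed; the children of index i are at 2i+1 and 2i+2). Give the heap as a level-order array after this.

[51, 38, 40, 36, 3, 14, 8, 16, 2]

sift down from index 3:
  16 vs larger child 51 at index 7, swap → [3, 36, 40, 51, 38, 14, 8, 16, 2]
sift down from index 2: already satisfies heap property
sift down from index 1:
  36 vs larger child 51 at index 3, swap → [3, 51, 40, 36, 38, 14, 8, 16, 2]
sift down from index 0:
  3 vs larger child 51 at index 1, swap → [51, 3, 40, 36, 38, 14, 8, 16, 2]
  3 vs larger child 38 at index 4, swap → [51, 38, 40, 36, 3, 14, 8, 16, 2]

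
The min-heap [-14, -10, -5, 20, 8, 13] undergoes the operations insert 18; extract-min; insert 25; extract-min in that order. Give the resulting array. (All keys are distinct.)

[-5, 8, 13, 20, 18, 25]

insert 18:
  append 18 at index 6 → [-14, -10, -5, 20, 8, 13, 18] (no swap needed)
extract-min → returns -14:
  remove root -14; move last element 18 to root → [18, -10, -5, 20, 8, 13]
  18 vs smaller child -10 at index 1, swap → [-10, 18, -5, 20, 8, 13]
  18 vs smaller child 8 at index 4, swap → [-10, 8, -5, 20, 18, 13]
insert 25:
  append 25 at index 6 → [-10, 8, -5, 20, 18, 13, 25] (no swap needed)
extract-min → returns -10:
  remove root -10; move last element 25 to root → [25, 8, -5, 20, 18, 13]
  25 vs smaller child -5 at index 2, swap → [-5, 8, 25, 20, 18, 13]
  25 vs only child 13 at index 5, swap → [-5, 8, 13, 20, 18, 25]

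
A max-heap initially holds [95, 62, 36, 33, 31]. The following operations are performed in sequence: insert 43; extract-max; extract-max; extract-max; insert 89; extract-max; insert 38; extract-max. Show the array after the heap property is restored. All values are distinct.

[36, 33, 31]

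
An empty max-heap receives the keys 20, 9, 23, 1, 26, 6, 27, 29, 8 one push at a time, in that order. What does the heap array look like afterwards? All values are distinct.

Insert 20:
  append 20 at index 0 → [20] (no swap needed)
Insert 9:
  append 9 at index 1 → [20, 9] (no swap needed)
Insert 23:
  append 23 at index 2 → [20, 9, 23]
  23 > parent 20 at index 0, swap → [23, 9, 20]
Insert 1:
  append 1 at index 3 → [23, 9, 20, 1] (no swap needed)
Insert 26:
  append 26 at index 4 → [23, 9, 20, 1, 26]
  26 > parent 9 at index 1, swap → [23, 26, 20, 1, 9]
  26 > parent 23 at index 0, swap → [26, 23, 20, 1, 9]
Insert 6:
  append 6 at index 5 → [26, 23, 20, 1, 9, 6] (no swap needed)
Insert 27:
  append 27 at index 6 → [26, 23, 20, 1, 9, 6, 27]
  27 > parent 20 at index 2, swap → [26, 23, 27, 1, 9, 6, 20]
  27 > parent 26 at index 0, swap → [27, 23, 26, 1, 9, 6, 20]
Insert 29:
  append 29 at index 7 → [27, 23, 26, 1, 9, 6, 20, 29]
  29 > parent 1 at index 3, swap → [27, 23, 26, 29, 9, 6, 20, 1]
  29 > parent 23 at index 1, swap → [27, 29, 26, 23, 9, 6, 20, 1]
  29 > parent 27 at index 0, swap → [29, 27, 26, 23, 9, 6, 20, 1]
Insert 8:
  append 8 at index 8 → [29, 27, 26, 23, 9, 6, 20, 1, 8] (no swap needed)

[29, 27, 26, 23, 9, 6, 20, 1, 8]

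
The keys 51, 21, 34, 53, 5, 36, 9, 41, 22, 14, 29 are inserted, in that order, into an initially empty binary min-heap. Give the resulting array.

[5, 14, 9, 22, 21, 36, 34, 53, 41, 51, 29]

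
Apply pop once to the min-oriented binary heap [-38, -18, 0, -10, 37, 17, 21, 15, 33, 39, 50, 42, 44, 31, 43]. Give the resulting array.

[-18, -10, 0, 15, 37, 17, 21, 43, 33, 39, 50, 42, 44, 31]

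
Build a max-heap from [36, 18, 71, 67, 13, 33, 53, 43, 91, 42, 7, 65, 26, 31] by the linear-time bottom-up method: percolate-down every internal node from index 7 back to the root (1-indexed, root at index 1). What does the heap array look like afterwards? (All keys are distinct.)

[91, 67, 71, 43, 42, 65, 53, 36, 18, 13, 7, 33, 26, 31]

sift down from index 7: already satisfies heap property
sift down from index 6:
  33 vs larger child 65 at index 12, swap → [36, 18, 71, 67, 13, 65, 53, 43, 91, 42, 7, 33, 26, 31]
sift down from index 5:
  13 vs larger child 42 at index 10, swap → [36, 18, 71, 67, 42, 65, 53, 43, 91, 13, 7, 33, 26, 31]
sift down from index 4:
  67 vs larger child 91 at index 9, swap → [36, 18, 71, 91, 42, 65, 53, 43, 67, 13, 7, 33, 26, 31]
sift down from index 3: already satisfies heap property
sift down from index 2:
  18 vs larger child 91 at index 4, swap → [36, 91, 71, 18, 42, 65, 53, 43, 67, 13, 7, 33, 26, 31]
  18 vs larger child 67 at index 9, swap → [36, 91, 71, 67, 42, 65, 53, 43, 18, 13, 7, 33, 26, 31]
sift down from index 1:
  36 vs larger child 91 at index 2, swap → [91, 36, 71, 67, 42, 65, 53, 43, 18, 13, 7, 33, 26, 31]
  36 vs larger child 67 at index 4, swap → [91, 67, 71, 36, 42, 65, 53, 43, 18, 13, 7, 33, 26, 31]
  36 vs larger child 43 at index 8, swap → [91, 67, 71, 43, 42, 65, 53, 36, 18, 13, 7, 33, 26, 31]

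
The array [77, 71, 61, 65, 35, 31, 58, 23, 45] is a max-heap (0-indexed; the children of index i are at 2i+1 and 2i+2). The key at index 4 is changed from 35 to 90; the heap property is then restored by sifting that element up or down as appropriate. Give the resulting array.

set index 4 from 35 to 90 → [77, 71, 61, 65, 90, 31, 58, 23, 45]
90 > parent 71 at index 1, swap → [77, 90, 61, 65, 71, 31, 58, 23, 45]
90 > parent 77 at index 0, swap → [90, 77, 61, 65, 71, 31, 58, 23, 45]

[90, 77, 61, 65, 71, 31, 58, 23, 45]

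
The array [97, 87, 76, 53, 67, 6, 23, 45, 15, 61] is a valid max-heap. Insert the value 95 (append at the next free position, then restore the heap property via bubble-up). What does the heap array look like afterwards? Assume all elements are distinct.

append 95 at index 10 → [97, 87, 76, 53, 67, 6, 23, 45, 15, 61, 95]
95 > parent 67 at index 4, swap → [97, 87, 76, 53, 95, 6, 23, 45, 15, 61, 67]
95 > parent 87 at index 1, swap → [97, 95, 76, 53, 87, 6, 23, 45, 15, 61, 67]

[97, 95, 76, 53, 87, 6, 23, 45, 15, 61, 67]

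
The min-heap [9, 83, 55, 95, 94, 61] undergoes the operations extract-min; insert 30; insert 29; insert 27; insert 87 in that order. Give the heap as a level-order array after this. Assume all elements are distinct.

extract-min → returns 9:
  remove root 9; move last element 61 to root → [61, 83, 55, 95, 94]
  61 vs smaller child 55 at index 2, swap → [55, 83, 61, 95, 94]
insert 30:
  append 30 at index 5 → [55, 83, 61, 95, 94, 30]
  30 < parent 61 at index 2, swap → [55, 83, 30, 95, 94, 61]
  30 < parent 55 at index 0, swap → [30, 83, 55, 95, 94, 61]
insert 29:
  append 29 at index 6 → [30, 83, 55, 95, 94, 61, 29]
  29 < parent 55 at index 2, swap → [30, 83, 29, 95, 94, 61, 55]
  29 < parent 30 at index 0, swap → [29, 83, 30, 95, 94, 61, 55]
insert 27:
  append 27 at index 7 → [29, 83, 30, 95, 94, 61, 55, 27]
  27 < parent 95 at index 3, swap → [29, 83, 30, 27, 94, 61, 55, 95]
  27 < parent 83 at index 1, swap → [29, 27, 30, 83, 94, 61, 55, 95]
  27 < parent 29 at index 0, swap → [27, 29, 30, 83, 94, 61, 55, 95]
insert 87:
  append 87 at index 8 → [27, 29, 30, 83, 94, 61, 55, 95, 87] (no swap needed)

[27, 29, 30, 83, 94, 61, 55, 95, 87]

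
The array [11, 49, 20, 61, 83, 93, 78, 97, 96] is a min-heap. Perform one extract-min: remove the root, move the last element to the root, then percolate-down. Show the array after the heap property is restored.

[20, 49, 78, 61, 83, 93, 96, 97]

remove root 11; move last element 96 to root → [96, 49, 20, 61, 83, 93, 78, 97]
96 vs smaller child 20 at index 2, swap → [20, 49, 96, 61, 83, 93, 78, 97]
96 vs smaller child 78 at index 6, swap → [20, 49, 78, 61, 83, 93, 96, 97]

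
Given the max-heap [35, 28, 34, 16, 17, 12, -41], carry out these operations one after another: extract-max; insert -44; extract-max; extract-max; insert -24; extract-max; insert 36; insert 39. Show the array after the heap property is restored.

extract-max → returns 35:
  remove root 35; move last element -41 to root → [-41, 28, 34, 16, 17, 12]
  -41 vs larger child 34 at index 2, swap → [34, 28, -41, 16, 17, 12]
  -41 vs only child 12 at index 5, swap → [34, 28, 12, 16, 17, -41]
insert -44:
  append -44 at index 6 → [34, 28, 12, 16, 17, -41, -44] (no swap needed)
extract-max → returns 34:
  remove root 34; move last element -44 to root → [-44, 28, 12, 16, 17, -41]
  -44 vs larger child 28 at index 1, swap → [28, -44, 12, 16, 17, -41]
  -44 vs larger child 17 at index 4, swap → [28, 17, 12, 16, -44, -41]
extract-max → returns 28:
  remove root 28; move last element -41 to root → [-41, 17, 12, 16, -44]
  -41 vs larger child 17 at index 1, swap → [17, -41, 12, 16, -44]
  -41 vs larger child 16 at index 3, swap → [17, 16, 12, -41, -44]
insert -24:
  append -24 at index 5 → [17, 16, 12, -41, -44, -24] (no swap needed)
extract-max → returns 17:
  remove root 17; move last element -24 to root → [-24, 16, 12, -41, -44]
  -24 vs larger child 16 at index 1, swap → [16, -24, 12, -41, -44]
insert 36:
  append 36 at index 5 → [16, -24, 12, -41, -44, 36]
  36 > parent 12 at index 2, swap → [16, -24, 36, -41, -44, 12]
  36 > parent 16 at index 0, swap → [36, -24, 16, -41, -44, 12]
insert 39:
  append 39 at index 6 → [36, -24, 16, -41, -44, 12, 39]
  39 > parent 16 at index 2, swap → [36, -24, 39, -41, -44, 12, 16]
  39 > parent 36 at index 0, swap → [39, -24, 36, -41, -44, 12, 16]

[39, -24, 36, -41, -44, 12, 16]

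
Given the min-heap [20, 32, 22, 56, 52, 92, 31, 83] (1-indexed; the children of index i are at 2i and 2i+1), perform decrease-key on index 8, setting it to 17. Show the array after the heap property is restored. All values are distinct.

[17, 20, 22, 32, 52, 92, 31, 56]

set index 8 from 83 to 17 → [20, 32, 22, 56, 52, 92, 31, 17]
17 < parent 56 at index 4, swap → [20, 32, 22, 17, 52, 92, 31, 56]
17 < parent 32 at index 2, swap → [20, 17, 22, 32, 52, 92, 31, 56]
17 < parent 20 at index 1, swap → [17, 20, 22, 32, 52, 92, 31, 56]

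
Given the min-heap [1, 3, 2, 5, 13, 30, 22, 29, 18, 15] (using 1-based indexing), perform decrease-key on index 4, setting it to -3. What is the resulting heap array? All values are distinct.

[-3, 1, 2, 3, 13, 30, 22, 29, 18, 15]

set index 4 from 5 to -3 → [1, 3, 2, -3, 13, 30, 22, 29, 18, 15]
-3 < parent 3 at index 2, swap → [1, -3, 2, 3, 13, 30, 22, 29, 18, 15]
-3 < parent 1 at index 1, swap → [-3, 1, 2, 3, 13, 30, 22, 29, 18, 15]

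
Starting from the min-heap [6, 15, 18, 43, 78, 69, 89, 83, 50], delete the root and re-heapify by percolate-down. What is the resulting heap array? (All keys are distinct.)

[15, 43, 18, 50, 78, 69, 89, 83]

remove root 6; move last element 50 to root → [50, 15, 18, 43, 78, 69, 89, 83]
50 vs smaller child 15 at index 1, swap → [15, 50, 18, 43, 78, 69, 89, 83]
50 vs smaller child 43 at index 3, swap → [15, 43, 18, 50, 78, 69, 89, 83]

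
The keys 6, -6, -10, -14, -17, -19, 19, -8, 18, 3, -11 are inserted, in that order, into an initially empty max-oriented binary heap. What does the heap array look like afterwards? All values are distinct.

[19, 18, 6, -6, 3, -19, -10, -14, -8, -17, -11]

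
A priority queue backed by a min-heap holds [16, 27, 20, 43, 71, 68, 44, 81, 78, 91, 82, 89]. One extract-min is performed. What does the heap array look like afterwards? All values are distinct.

[20, 27, 44, 43, 71, 68, 89, 81, 78, 91, 82]

remove root 16; move last element 89 to root → [89, 27, 20, 43, 71, 68, 44, 81, 78, 91, 82]
89 vs smaller child 20 at index 2, swap → [20, 27, 89, 43, 71, 68, 44, 81, 78, 91, 82]
89 vs smaller child 44 at index 6, swap → [20, 27, 44, 43, 71, 68, 89, 81, 78, 91, 82]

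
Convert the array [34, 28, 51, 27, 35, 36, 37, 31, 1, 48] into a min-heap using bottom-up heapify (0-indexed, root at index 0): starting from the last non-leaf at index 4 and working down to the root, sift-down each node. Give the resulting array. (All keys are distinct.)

[1, 27, 36, 28, 35, 51, 37, 31, 34, 48]

sift down from index 4: already satisfies heap property
sift down from index 3:
  27 vs smaller child 1 at index 8, swap → [34, 28, 51, 1, 35, 36, 37, 31, 27, 48]
sift down from index 2:
  51 vs smaller child 36 at index 5, swap → [34, 28, 36, 1, 35, 51, 37, 31, 27, 48]
sift down from index 1:
  28 vs smaller child 1 at index 3, swap → [34, 1, 36, 28, 35, 51, 37, 31, 27, 48]
  28 vs smaller child 27 at index 8, swap → [34, 1, 36, 27, 35, 51, 37, 31, 28, 48]
sift down from index 0:
  34 vs smaller child 1 at index 1, swap → [1, 34, 36, 27, 35, 51, 37, 31, 28, 48]
  34 vs smaller child 27 at index 3, swap → [1, 27, 36, 34, 35, 51, 37, 31, 28, 48]
  34 vs smaller child 28 at index 8, swap → [1, 27, 36, 28, 35, 51, 37, 31, 34, 48]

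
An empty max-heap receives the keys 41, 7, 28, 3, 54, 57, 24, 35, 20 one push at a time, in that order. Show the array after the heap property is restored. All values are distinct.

[57, 41, 54, 35, 7, 28, 24, 3, 20]

Insert 41:
  append 41 at index 0 → [41] (no swap needed)
Insert 7:
  append 7 at index 1 → [41, 7] (no swap needed)
Insert 28:
  append 28 at index 2 → [41, 7, 28] (no swap needed)
Insert 3:
  append 3 at index 3 → [41, 7, 28, 3] (no swap needed)
Insert 54:
  append 54 at index 4 → [41, 7, 28, 3, 54]
  54 > parent 7 at index 1, swap → [41, 54, 28, 3, 7]
  54 > parent 41 at index 0, swap → [54, 41, 28, 3, 7]
Insert 57:
  append 57 at index 5 → [54, 41, 28, 3, 7, 57]
  57 > parent 28 at index 2, swap → [54, 41, 57, 3, 7, 28]
  57 > parent 54 at index 0, swap → [57, 41, 54, 3, 7, 28]
Insert 24:
  append 24 at index 6 → [57, 41, 54, 3, 7, 28, 24] (no swap needed)
Insert 35:
  append 35 at index 7 → [57, 41, 54, 3, 7, 28, 24, 35]
  35 > parent 3 at index 3, swap → [57, 41, 54, 35, 7, 28, 24, 3]
Insert 20:
  append 20 at index 8 → [57, 41, 54, 35, 7, 28, 24, 3, 20] (no swap needed)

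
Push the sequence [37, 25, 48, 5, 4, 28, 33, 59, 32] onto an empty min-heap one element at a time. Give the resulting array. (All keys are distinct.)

[4, 5, 28, 32, 25, 48, 33, 59, 37]

Insert 37:
  append 37 at index 0 → [37] (no swap needed)
Insert 25:
  append 25 at index 1 → [37, 25]
  25 < parent 37 at index 0, swap → [25, 37]
Insert 48:
  append 48 at index 2 → [25, 37, 48] (no swap needed)
Insert 5:
  append 5 at index 3 → [25, 37, 48, 5]
  5 < parent 37 at index 1, swap → [25, 5, 48, 37]
  5 < parent 25 at index 0, swap → [5, 25, 48, 37]
Insert 4:
  append 4 at index 4 → [5, 25, 48, 37, 4]
  4 < parent 25 at index 1, swap → [5, 4, 48, 37, 25]
  4 < parent 5 at index 0, swap → [4, 5, 48, 37, 25]
Insert 28:
  append 28 at index 5 → [4, 5, 48, 37, 25, 28]
  28 < parent 48 at index 2, swap → [4, 5, 28, 37, 25, 48]
Insert 33:
  append 33 at index 6 → [4, 5, 28, 37, 25, 48, 33] (no swap needed)
Insert 59:
  append 59 at index 7 → [4, 5, 28, 37, 25, 48, 33, 59] (no swap needed)
Insert 32:
  append 32 at index 8 → [4, 5, 28, 37, 25, 48, 33, 59, 32]
  32 < parent 37 at index 3, swap → [4, 5, 28, 32, 25, 48, 33, 59, 37]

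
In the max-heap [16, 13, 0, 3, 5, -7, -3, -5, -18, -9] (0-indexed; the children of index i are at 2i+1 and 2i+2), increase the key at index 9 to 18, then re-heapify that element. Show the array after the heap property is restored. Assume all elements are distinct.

set index 9 from -9 to 18 → [16, 13, 0, 3, 5, -7, -3, -5, -18, 18]
18 > parent 5 at index 4, swap → [16, 13, 0, 3, 18, -7, -3, -5, -18, 5]
18 > parent 13 at index 1, swap → [16, 18, 0, 3, 13, -7, -3, -5, -18, 5]
18 > parent 16 at index 0, swap → [18, 16, 0, 3, 13, -7, -3, -5, -18, 5]

[18, 16, 0, 3, 13, -7, -3, -5, -18, 5]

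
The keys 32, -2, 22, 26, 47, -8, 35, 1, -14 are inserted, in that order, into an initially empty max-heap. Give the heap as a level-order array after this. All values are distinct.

[47, 32, 35, 1, 26, -8, 22, -2, -14]

Insert 32:
  append 32 at index 0 → [32] (no swap needed)
Insert -2:
  append -2 at index 1 → [32, -2] (no swap needed)
Insert 22:
  append 22 at index 2 → [32, -2, 22] (no swap needed)
Insert 26:
  append 26 at index 3 → [32, -2, 22, 26]
  26 > parent -2 at index 1, swap → [32, 26, 22, -2]
Insert 47:
  append 47 at index 4 → [32, 26, 22, -2, 47]
  47 > parent 26 at index 1, swap → [32, 47, 22, -2, 26]
  47 > parent 32 at index 0, swap → [47, 32, 22, -2, 26]
Insert -8:
  append -8 at index 5 → [47, 32, 22, -2, 26, -8] (no swap needed)
Insert 35:
  append 35 at index 6 → [47, 32, 22, -2, 26, -8, 35]
  35 > parent 22 at index 2, swap → [47, 32, 35, -2, 26, -8, 22]
Insert 1:
  append 1 at index 7 → [47, 32, 35, -2, 26, -8, 22, 1]
  1 > parent -2 at index 3, swap → [47, 32, 35, 1, 26, -8, 22, -2]
Insert -14:
  append -14 at index 8 → [47, 32, 35, 1, 26, -8, 22, -2, -14] (no swap needed)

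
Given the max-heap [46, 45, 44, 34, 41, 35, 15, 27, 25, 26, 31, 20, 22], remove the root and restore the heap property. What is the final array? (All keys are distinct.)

[45, 41, 44, 34, 31, 35, 15, 27, 25, 26, 22, 20]

remove root 46; move last element 22 to root → [22, 45, 44, 34, 41, 35, 15, 27, 25, 26, 31, 20]
22 vs larger child 45 at index 1, swap → [45, 22, 44, 34, 41, 35, 15, 27, 25, 26, 31, 20]
22 vs larger child 41 at index 4, swap → [45, 41, 44, 34, 22, 35, 15, 27, 25, 26, 31, 20]
22 vs larger child 31 at index 10, swap → [45, 41, 44, 34, 31, 35, 15, 27, 25, 26, 22, 20]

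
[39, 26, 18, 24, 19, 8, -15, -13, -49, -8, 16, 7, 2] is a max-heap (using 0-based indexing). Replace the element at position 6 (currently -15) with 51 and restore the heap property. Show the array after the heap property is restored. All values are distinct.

[51, 26, 39, 24, 19, 8, 18, -13, -49, -8, 16, 7, 2]

set index 6 from -15 to 51 → [39, 26, 18, 24, 19, 8, 51, -13, -49, -8, 16, 7, 2]
51 > parent 18 at index 2, swap → [39, 26, 51, 24, 19, 8, 18, -13, -49, -8, 16, 7, 2]
51 > parent 39 at index 0, swap → [51, 26, 39, 24, 19, 8, 18, -13, -49, -8, 16, 7, 2]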